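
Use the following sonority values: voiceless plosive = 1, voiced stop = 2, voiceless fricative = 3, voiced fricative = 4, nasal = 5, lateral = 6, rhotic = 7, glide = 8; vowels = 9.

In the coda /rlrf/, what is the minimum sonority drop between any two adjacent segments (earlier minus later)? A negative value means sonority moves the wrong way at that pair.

-1

/r/ — rhotic, sonority 7.
/l/ — lateral, sonority 6.
/r/ — rhotic, sonority 7.
/f/ — voiceless fricative, sonority 3.
/r/→/l/: change +1.
/l/→/r/: change -1.
/r/→/f/: change +4.
Minimum = -1.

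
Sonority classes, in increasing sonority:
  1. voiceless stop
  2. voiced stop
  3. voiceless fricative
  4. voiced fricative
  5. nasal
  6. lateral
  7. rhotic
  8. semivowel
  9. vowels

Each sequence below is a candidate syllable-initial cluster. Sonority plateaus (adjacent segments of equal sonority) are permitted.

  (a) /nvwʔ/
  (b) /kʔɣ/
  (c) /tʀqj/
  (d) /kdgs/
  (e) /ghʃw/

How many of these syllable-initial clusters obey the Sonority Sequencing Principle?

3

(a) /nvwʔ/: profile 5-4-8-1 — violates.
(b) /kʔɣ/: profile 1-1-4 — obeys.
(c) /tʀqj/: profile 1-7-1-8 — violates.
(d) /kdgs/: profile 1-2-2-3 — obeys.
(e) /ghʃw/: profile 2-3-3-8 — obeys.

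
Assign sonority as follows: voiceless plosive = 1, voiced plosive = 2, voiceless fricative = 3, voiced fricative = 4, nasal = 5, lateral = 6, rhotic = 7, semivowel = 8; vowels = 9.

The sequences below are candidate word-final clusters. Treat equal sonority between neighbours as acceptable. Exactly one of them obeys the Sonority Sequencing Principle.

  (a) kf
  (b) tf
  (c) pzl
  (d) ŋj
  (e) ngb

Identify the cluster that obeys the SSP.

(a) 1-3 → violates
(b) 1-3 → violates
(c) 1-4-6 → violates
(d) 5-8 → violates
(e) 5-2-2 → obeys

e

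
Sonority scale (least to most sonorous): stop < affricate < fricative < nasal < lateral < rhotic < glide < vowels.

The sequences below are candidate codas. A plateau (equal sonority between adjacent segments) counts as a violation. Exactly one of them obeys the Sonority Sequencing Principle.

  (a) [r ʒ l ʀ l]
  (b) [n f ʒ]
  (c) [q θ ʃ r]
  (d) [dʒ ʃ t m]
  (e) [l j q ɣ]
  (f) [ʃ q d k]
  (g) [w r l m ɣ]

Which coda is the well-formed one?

(a) 6-3-5-6-5 → violates
(b) 4-3-3 → violates
(c) 1-3-3-6 → violates
(d) 2-3-1-4 → violates
(e) 5-7-1-3 → violates
(f) 3-1-1-1 → violates
(g) 7-6-5-4-3 → obeys

g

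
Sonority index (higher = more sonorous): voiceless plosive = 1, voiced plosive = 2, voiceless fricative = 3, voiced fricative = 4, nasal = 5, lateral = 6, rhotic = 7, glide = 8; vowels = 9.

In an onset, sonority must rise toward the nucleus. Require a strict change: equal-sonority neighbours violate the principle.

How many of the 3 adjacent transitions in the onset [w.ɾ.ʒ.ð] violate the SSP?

/w/ is a glide (sonority 8).
/ɾ/ is a rhotic (sonority 7).
/ʒ/ is a voiced fricative (sonority 4).
/ð/ is a voiced fricative (sonority 4).
/w/→/ɾ/: 8→7 (does not rise) — violation.
/ɾ/→/ʒ/: 7→4 (does not rise) — violation.
/ʒ/→/ð/: 4→4 (plateau) — violation.

3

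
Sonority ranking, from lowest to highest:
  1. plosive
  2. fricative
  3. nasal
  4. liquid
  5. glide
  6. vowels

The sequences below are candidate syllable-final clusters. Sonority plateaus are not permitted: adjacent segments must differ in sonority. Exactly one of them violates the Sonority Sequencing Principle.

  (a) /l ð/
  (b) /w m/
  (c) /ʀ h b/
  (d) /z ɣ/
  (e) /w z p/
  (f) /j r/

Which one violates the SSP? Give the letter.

(a) /l ð/: profile 4-2 — obeys.
(b) /w m/: profile 5-3 — obeys.
(c) /ʀ h b/: profile 4-2-1 — obeys.
(d) /z ɣ/: profile 2-2 — violates.
(e) /w z p/: profile 5-2-1 — obeys.
(f) /j r/: profile 5-4 — obeys.

d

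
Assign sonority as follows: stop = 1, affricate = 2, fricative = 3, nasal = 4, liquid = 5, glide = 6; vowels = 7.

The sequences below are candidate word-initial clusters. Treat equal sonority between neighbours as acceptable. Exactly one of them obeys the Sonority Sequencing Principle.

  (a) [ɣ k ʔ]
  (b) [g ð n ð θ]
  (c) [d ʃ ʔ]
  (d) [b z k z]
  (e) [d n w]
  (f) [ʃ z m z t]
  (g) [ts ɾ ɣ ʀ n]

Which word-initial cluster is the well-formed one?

(a) sonority 3-1-1: ill-formed.
(b) sonority 1-3-4-3-3: ill-formed.
(c) sonority 1-3-1: ill-formed.
(d) sonority 1-3-1-3: ill-formed.
(e) sonority 1-4-6: well-formed.
(f) sonority 3-3-4-3-1: ill-formed.
(g) sonority 2-5-3-5-4: ill-formed.

e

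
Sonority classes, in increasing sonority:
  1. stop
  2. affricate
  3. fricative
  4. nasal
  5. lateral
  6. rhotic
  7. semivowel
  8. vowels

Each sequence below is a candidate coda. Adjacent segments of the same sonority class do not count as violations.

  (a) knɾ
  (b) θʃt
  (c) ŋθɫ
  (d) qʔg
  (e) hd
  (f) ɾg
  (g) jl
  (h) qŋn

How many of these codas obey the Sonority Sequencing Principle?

(a) sonority 1-4-6: ill-formed.
(b) sonority 3-3-1: well-formed.
(c) sonority 4-3-5: ill-formed.
(d) sonority 1-1-1: well-formed.
(e) sonority 3-1: well-formed.
(f) sonority 6-1: well-formed.
(g) sonority 7-5: well-formed.
(h) sonority 1-4-4: ill-formed.

5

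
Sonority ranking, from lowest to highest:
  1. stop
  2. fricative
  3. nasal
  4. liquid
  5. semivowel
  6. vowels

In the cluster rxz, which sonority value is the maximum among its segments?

4

/r/ — liquid, sonority 4.
/x/ — fricative, sonority 2.
/z/ — fricative, sonority 2.
The maximum is 4.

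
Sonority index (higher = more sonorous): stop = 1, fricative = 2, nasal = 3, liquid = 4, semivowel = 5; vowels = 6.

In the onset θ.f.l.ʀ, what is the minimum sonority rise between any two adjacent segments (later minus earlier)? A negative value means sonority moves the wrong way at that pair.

0

/θ/ — fricative, sonority 2.
/f/ — fricative, sonority 2.
/l/ — liquid, sonority 4.
/ʀ/ — liquid, sonority 4.
/θ/→/f/: change +0.
/f/→/l/: change +2.
/l/→/ʀ/: change +0.
Minimum = 0.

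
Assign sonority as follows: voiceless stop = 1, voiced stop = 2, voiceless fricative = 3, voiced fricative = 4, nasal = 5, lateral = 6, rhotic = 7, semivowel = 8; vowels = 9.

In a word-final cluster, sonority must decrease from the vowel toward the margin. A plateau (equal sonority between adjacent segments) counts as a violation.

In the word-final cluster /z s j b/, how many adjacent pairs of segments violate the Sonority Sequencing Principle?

1

/z/ — voiced fricative, sonority 4.
/s/ — voiceless fricative, sonority 3.
/j/ — semivowel, sonority 8.
/b/ — voiced stop, sonority 2.
/z/→/s/: 4→3 (falls) — ok.
/s/→/j/: 3→8 (does not fall) — violation.
/j/→/b/: 8→2 (falls) — ok.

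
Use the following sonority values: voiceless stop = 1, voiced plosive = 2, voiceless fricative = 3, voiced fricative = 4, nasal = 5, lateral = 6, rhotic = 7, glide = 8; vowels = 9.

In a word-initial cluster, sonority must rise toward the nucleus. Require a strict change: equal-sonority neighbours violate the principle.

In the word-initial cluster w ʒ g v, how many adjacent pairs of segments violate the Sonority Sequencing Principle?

/w/ is a glide (sonority 8).
/ʒ/ is a voiced fricative (sonority 4).
/g/ is a voiced plosive (sonority 2).
/v/ is a voiced fricative (sonority 4).
/w/→/ʒ/: 8→4 (does not rise) — violation.
/ʒ/→/g/: 4→2 (does not rise) — violation.
/g/→/v/: 2→4 (rises) — ok.

2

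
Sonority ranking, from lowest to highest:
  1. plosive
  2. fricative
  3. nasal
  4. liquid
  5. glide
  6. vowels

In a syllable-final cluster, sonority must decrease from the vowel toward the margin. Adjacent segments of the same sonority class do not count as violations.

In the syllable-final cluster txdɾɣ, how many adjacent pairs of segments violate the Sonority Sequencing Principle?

/t/ is a plosive (sonority 1).
/x/ is a fricative (sonority 2).
/d/ is a plosive (sonority 1).
/ɾ/ is a liquid (sonority 4).
/ɣ/ is a fricative (sonority 2).
/t/→/x/: 1→2 (does not fall) — violation.
/x/→/d/: 2→1 (falls) — ok.
/d/→/ɾ/: 1→4 (does not fall) — violation.
/ɾ/→/ɣ/: 4→2 (falls) — ok.

2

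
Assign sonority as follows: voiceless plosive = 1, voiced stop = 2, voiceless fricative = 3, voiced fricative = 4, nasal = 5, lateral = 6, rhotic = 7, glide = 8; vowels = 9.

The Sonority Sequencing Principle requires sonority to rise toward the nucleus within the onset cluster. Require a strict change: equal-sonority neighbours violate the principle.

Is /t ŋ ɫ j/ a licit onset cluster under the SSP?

/t/ — voiceless plosive, sonority 1.
/ŋ/ — nasal, sonority 5.
/ɫ/ — lateral, sonority 6.
/j/ — glide, sonority 8.
The profile 1-5-6-8 strictly rises, so the onset cluster satisfies the SSP.

yes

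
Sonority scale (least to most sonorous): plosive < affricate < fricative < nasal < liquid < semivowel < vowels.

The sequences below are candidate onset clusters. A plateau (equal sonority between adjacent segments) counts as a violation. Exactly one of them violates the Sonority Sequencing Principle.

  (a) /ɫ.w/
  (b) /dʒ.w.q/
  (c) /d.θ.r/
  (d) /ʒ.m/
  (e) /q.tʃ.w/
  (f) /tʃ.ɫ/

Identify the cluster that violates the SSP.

(a) sonority 5-6: well-formed.
(b) sonority 2-6-1: ill-formed.
(c) sonority 1-3-5: well-formed.
(d) sonority 3-4: well-formed.
(e) sonority 1-2-6: well-formed.
(f) sonority 2-5: well-formed.

b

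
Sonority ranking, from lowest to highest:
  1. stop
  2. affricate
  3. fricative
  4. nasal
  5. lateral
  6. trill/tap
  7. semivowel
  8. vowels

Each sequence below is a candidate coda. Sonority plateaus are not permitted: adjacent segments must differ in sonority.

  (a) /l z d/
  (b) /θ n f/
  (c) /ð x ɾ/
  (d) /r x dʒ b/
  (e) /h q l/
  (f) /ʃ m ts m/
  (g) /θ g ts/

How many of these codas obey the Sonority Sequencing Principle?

2

(a) 5-3-1 → obeys
(b) 3-4-3 → violates
(c) 3-3-6 → violates
(d) 6-3-2-1 → obeys
(e) 3-1-5 → violates
(f) 3-4-2-4 → violates
(g) 3-1-2 → violates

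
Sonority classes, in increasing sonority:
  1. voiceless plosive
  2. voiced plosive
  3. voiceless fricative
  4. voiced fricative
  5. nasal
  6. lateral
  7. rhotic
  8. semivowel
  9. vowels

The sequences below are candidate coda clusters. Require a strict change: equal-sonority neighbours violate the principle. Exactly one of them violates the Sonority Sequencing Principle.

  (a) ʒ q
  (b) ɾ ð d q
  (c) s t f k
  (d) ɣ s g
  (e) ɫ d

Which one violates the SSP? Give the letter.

c

(a) sonority 4-1: well-formed.
(b) sonority 7-4-2-1: well-formed.
(c) sonority 3-1-3-1: ill-formed.
(d) sonority 4-3-2: well-formed.
(e) sonority 6-2: well-formed.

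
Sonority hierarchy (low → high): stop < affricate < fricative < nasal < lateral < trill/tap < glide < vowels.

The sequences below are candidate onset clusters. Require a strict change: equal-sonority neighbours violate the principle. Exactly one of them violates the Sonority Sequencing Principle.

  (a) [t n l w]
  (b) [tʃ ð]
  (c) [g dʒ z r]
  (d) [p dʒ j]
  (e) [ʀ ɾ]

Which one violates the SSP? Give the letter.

(a) 1-4-5-7 → obeys
(b) 2-3 → obeys
(c) 1-2-3-6 → obeys
(d) 1-2-7 → obeys
(e) 6-6 → violates

e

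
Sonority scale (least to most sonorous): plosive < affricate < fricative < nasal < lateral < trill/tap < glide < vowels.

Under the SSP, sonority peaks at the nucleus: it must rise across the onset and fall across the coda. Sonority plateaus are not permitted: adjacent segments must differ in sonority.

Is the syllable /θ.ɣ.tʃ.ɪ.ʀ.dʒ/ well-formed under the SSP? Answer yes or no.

Onset: /θ/ is a fricative (sonority 3), /ɣ/ is a fricative (sonority 3), /tʃ/ is an affricate (sonority 2); then the nucleus /ɪ/ (sonority 8).
Onset profile 3-3-2-8 — does not strictly rise throughout.
Coda: /ʀ/ is a trill/tap (sonority 6), /dʒ/ is an affricate (sonority 2).
Coda profile 8-6-2 — falls from the nucleus.

no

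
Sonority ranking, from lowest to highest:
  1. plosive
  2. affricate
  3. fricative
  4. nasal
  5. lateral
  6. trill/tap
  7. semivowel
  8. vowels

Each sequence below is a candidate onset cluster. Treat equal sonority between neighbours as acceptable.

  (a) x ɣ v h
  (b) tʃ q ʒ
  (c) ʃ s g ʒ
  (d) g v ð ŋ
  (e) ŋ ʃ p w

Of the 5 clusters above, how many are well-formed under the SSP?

(a) x ɣ v h: profile 3-3-3-3 — obeys.
(b) tʃ q ʒ: profile 2-1-3 — violates.
(c) ʃ s g ʒ: profile 3-3-1-3 — violates.
(d) g v ð ŋ: profile 1-3-3-4 — obeys.
(e) ŋ ʃ p w: profile 4-3-1-7 — violates.

2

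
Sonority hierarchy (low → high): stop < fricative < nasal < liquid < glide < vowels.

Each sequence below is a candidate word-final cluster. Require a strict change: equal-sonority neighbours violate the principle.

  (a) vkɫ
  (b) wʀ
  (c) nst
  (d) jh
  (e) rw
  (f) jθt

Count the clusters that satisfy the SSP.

(a) sonority 2-1-4: ill-formed.
(b) sonority 5-4: well-formed.
(c) sonority 3-2-1: well-formed.
(d) sonority 5-2: well-formed.
(e) sonority 4-5: ill-formed.
(f) sonority 5-2-1: well-formed.

4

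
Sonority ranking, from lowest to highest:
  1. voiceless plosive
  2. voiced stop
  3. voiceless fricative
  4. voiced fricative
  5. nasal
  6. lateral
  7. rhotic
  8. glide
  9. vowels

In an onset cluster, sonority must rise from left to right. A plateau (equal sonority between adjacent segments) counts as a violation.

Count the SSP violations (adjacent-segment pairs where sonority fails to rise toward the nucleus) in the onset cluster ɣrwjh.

2

/ɣ/ — voiced fricative, sonority 4.
/r/ — rhotic, sonority 7.
/w/ — glide, sonority 8.
/j/ — glide, sonority 8.
/h/ — voiceless fricative, sonority 3.
/ɣ/→/r/: 4→7 (rises) — ok.
/r/→/w/: 7→8 (rises) — ok.
/w/→/j/: 8→8 (plateau) — violation.
/j/→/h/: 8→3 (does not rise) — violation.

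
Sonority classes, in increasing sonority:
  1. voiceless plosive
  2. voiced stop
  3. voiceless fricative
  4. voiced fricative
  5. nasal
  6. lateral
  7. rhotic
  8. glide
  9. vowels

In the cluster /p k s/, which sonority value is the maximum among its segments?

3

/p/ is a voiceless plosive (sonority 1).
/k/ is a voiceless plosive (sonority 1).
/s/ is a voiceless fricative (sonority 3).
The maximum is 3.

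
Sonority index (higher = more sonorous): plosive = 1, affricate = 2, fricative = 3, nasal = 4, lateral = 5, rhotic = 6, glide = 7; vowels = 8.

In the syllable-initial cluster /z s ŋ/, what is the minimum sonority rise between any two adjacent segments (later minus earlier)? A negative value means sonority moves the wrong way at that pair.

/z/: fricative = 3.
/s/: fricative = 3.
/ŋ/: nasal = 4.
/z/→/s/: change +0.
/s/→/ŋ/: change +1.
Minimum = 0.

0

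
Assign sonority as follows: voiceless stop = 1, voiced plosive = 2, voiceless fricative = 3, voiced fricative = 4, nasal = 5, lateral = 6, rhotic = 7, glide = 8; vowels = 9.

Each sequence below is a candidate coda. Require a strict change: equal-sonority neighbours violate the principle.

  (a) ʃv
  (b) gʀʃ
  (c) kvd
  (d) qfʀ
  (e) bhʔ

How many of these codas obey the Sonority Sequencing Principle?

(a) ʃv: profile 3-4 — violates.
(b) gʀʃ: profile 2-7-3 — violates.
(c) kvd: profile 1-4-2 — violates.
(d) qfʀ: profile 1-3-7 — violates.
(e) bhʔ: profile 2-3-1 — violates.

0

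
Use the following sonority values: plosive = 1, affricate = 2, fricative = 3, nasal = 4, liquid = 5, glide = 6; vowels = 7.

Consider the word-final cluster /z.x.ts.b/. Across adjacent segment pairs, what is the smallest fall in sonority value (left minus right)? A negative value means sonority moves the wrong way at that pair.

0

/z/: fricative = 3.
/x/: fricative = 3.
/ts/: affricate = 2.
/b/: plosive = 1.
/z/→/x/: change +0.
/x/→/ts/: change +1.
/ts/→/b/: change +1.
Minimum = 0.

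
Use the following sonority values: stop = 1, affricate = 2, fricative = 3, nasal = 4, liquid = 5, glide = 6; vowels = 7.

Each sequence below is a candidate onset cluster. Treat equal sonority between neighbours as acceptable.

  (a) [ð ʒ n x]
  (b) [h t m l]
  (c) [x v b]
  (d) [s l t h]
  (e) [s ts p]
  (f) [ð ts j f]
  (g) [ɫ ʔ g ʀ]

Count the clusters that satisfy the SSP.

(a) sonority 3-3-4-3: ill-formed.
(b) sonority 3-1-4-5: ill-formed.
(c) sonority 3-3-1: ill-formed.
(d) sonority 3-5-1-3: ill-formed.
(e) sonority 3-2-1: ill-formed.
(f) sonority 3-2-6-3: ill-formed.
(g) sonority 5-1-1-5: ill-formed.

0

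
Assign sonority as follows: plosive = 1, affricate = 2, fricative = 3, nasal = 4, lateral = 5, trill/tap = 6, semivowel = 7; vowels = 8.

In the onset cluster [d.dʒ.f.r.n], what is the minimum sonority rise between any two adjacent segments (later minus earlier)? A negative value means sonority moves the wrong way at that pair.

/d/: plosive = 1.
/dʒ/: affricate = 2.
/f/: fricative = 3.
/r/: trill/tap = 6.
/n/: nasal = 4.
/d/→/dʒ/: change +1.
/dʒ/→/f/: change +1.
/f/→/r/: change +3.
/r/→/n/: change -2.
Minimum = -2.

-2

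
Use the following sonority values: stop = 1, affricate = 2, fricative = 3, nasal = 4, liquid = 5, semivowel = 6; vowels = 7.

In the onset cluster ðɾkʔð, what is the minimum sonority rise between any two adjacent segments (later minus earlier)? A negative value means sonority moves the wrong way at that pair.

-4

/ð/ — fricative, sonority 3.
/ɾ/ — liquid, sonority 5.
/k/ — stop, sonority 1.
/ʔ/ — stop, sonority 1.
/ð/ — fricative, sonority 3.
/ð/→/ɾ/: change +2.
/ɾ/→/k/: change -4.
/k/→/ʔ/: change +0.
/ʔ/→/ð/: change +2.
Minimum = -4.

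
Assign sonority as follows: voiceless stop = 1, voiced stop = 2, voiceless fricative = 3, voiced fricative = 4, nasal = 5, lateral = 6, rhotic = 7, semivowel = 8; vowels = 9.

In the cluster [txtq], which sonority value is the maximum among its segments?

3

/t/ — voiceless stop, sonority 1.
/x/ — voiceless fricative, sonority 3.
/t/ — voiceless stop, sonority 1.
/q/ — voiceless stop, sonority 1.
The maximum is 3.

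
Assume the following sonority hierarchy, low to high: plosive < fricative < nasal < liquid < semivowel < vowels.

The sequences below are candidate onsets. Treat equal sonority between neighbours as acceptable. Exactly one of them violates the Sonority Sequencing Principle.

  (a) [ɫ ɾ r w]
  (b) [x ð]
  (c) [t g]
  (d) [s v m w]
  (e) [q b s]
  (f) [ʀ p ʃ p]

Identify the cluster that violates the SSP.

f

(a) 4-4-4-5 → obeys
(b) 2-2 → obeys
(c) 1-1 → obeys
(d) 2-2-3-5 → obeys
(e) 1-1-2 → obeys
(f) 4-1-2-1 → violates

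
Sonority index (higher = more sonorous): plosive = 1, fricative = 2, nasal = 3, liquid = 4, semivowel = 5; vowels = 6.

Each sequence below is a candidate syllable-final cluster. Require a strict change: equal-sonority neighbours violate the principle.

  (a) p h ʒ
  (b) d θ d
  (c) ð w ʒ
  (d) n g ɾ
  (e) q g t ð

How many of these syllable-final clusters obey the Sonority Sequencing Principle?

0

(a) 1-2-2 → violates
(b) 1-2-1 → violates
(c) 2-5-2 → violates
(d) 3-1-4 → violates
(e) 1-1-1-2 → violates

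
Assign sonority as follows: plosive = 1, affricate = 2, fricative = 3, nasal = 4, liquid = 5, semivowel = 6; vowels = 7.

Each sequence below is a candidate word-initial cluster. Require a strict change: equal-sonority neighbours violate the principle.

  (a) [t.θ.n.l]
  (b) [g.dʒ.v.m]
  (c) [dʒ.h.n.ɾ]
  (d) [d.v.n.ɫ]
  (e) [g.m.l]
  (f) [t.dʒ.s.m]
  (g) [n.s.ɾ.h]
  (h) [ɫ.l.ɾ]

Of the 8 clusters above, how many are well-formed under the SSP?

(a) 1-3-4-5 → obeys
(b) 1-2-3-4 → obeys
(c) 2-3-4-5 → obeys
(d) 1-3-4-5 → obeys
(e) 1-4-5 → obeys
(f) 1-2-3-4 → obeys
(g) 4-3-5-3 → violates
(h) 5-5-5 → violates

6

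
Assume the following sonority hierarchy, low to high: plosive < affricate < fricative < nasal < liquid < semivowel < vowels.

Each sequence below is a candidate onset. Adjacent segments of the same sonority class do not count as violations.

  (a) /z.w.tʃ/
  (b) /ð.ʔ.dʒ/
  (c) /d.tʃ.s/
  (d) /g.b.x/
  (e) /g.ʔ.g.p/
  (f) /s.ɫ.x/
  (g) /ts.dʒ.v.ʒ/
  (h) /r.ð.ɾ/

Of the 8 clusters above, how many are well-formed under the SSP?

4

(a) 3-6-2 → violates
(b) 3-1-2 → violates
(c) 1-2-3 → obeys
(d) 1-1-3 → obeys
(e) 1-1-1-1 → obeys
(f) 3-5-3 → violates
(g) 2-2-3-3 → obeys
(h) 5-3-5 → violates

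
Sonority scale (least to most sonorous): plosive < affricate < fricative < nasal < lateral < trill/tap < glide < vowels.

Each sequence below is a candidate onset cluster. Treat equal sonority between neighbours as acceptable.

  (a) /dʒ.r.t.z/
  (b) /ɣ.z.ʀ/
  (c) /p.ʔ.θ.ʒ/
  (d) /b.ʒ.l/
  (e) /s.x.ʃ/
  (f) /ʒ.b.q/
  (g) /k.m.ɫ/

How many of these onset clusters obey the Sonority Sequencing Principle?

(a) sonority 2-6-1-3: ill-formed.
(b) sonority 3-3-6: well-formed.
(c) sonority 1-1-3-3: well-formed.
(d) sonority 1-3-5: well-formed.
(e) sonority 3-3-3: well-formed.
(f) sonority 3-1-1: ill-formed.
(g) sonority 1-4-5: well-formed.

5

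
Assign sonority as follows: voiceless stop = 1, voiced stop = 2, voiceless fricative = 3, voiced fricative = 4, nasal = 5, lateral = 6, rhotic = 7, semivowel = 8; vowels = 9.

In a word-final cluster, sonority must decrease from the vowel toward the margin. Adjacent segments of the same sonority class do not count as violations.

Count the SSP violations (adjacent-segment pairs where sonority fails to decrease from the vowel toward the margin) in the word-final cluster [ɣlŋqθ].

2

/ɣ/: voiced fricative = 4.
/l/: lateral = 6.
/ŋ/: nasal = 5.
/q/: voiceless stop = 1.
/θ/: voiceless fricative = 3.
/ɣ/→/l/: 4→6 (does not fall) — violation.
/l/→/ŋ/: 6→5 (falls) — ok.
/ŋ/→/q/: 5→1 (falls) — ok.
/q/→/θ/: 1→3 (does not fall) — violation.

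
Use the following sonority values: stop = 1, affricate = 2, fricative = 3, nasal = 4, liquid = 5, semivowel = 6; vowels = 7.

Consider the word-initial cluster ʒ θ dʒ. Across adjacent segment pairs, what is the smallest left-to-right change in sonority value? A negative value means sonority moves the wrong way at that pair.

-1

/ʒ/: fricative = 3.
/θ/: fricative = 3.
/dʒ/: affricate = 2.
/ʒ/→/θ/: change +0.
/θ/→/dʒ/: change -1.
Minimum = -1.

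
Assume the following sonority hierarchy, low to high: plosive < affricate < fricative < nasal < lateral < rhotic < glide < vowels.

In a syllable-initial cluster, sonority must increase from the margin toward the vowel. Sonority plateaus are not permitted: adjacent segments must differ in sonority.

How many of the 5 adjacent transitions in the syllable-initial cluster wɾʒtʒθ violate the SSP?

/w/ is a glide (sonority 7).
/ɾ/ is a rhotic (sonority 6).
/ʒ/ is a fricative (sonority 3).
/t/ is a plosive (sonority 1).
/ʒ/ is a fricative (sonority 3).
/θ/ is a fricative (sonority 3).
/w/→/ɾ/: 7→6 (does not rise) — violation.
/ɾ/→/ʒ/: 6→3 (does not rise) — violation.
/ʒ/→/t/: 3→1 (does not rise) — violation.
/t/→/ʒ/: 1→3 (rises) — ok.
/ʒ/→/θ/: 3→3 (plateau) — violation.

4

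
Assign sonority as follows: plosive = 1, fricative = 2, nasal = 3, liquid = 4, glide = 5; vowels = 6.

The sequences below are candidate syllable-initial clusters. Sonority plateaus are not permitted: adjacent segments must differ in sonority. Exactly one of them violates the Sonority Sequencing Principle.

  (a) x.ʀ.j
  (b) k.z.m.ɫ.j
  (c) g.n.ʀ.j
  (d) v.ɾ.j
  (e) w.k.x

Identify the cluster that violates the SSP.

e

(a) 2-4-5 → obeys
(b) 1-2-3-4-5 → obeys
(c) 1-3-4-5 → obeys
(d) 2-4-5 → obeys
(e) 5-1-2 → violates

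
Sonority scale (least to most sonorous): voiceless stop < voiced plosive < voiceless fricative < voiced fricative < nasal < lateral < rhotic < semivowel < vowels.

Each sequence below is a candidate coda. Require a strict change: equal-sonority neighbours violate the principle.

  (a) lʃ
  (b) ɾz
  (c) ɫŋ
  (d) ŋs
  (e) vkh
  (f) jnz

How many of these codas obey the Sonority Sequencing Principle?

(a) sonority 6-3: well-formed.
(b) sonority 7-4: well-formed.
(c) sonority 6-5: well-formed.
(d) sonority 5-3: well-formed.
(e) sonority 4-1-3: ill-formed.
(f) sonority 8-5-4: well-formed.

5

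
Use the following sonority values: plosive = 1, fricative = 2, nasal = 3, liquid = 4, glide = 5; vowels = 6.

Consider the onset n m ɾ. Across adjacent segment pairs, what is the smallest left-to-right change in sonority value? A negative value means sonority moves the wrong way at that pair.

/n/ is a nasal (sonority 3).
/m/ is a nasal (sonority 3).
/ɾ/ is a liquid (sonority 4).
/n/→/m/: change +0.
/m/→/ɾ/: change +1.
Minimum = 0.

0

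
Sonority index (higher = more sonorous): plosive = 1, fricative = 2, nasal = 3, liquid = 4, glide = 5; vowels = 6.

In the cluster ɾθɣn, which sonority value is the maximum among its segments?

/ɾ/: liquid = 4.
/θ/: fricative = 2.
/ɣ/: fricative = 2.
/n/: nasal = 3.
The maximum is 4.

4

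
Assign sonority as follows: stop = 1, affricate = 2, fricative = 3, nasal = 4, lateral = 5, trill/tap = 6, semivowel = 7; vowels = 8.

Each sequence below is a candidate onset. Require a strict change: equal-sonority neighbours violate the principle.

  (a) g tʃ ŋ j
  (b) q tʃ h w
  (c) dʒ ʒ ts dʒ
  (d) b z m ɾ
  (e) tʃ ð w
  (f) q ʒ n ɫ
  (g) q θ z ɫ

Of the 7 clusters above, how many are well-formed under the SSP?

5

(a) g tʃ ŋ j: profile 1-2-4-7 — obeys.
(b) q tʃ h w: profile 1-2-3-7 — obeys.
(c) dʒ ʒ ts dʒ: profile 2-3-2-2 — violates.
(d) b z m ɾ: profile 1-3-4-6 — obeys.
(e) tʃ ð w: profile 2-3-7 — obeys.
(f) q ʒ n ɫ: profile 1-3-4-5 — obeys.
(g) q θ z ɫ: profile 1-3-3-5 — violates.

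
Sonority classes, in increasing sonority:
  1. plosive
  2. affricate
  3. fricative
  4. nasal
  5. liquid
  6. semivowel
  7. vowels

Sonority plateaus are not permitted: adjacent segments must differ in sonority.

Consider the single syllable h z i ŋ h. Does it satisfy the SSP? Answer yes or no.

Onset: /h/ is a fricative (sonority 3), /z/ is a fricative (sonority 3); then the nucleus /i/ (sonority 7).
Onset profile 3-3-7 — does not strictly rise throughout.
Coda: /ŋ/ is a nasal (sonority 4), /h/ is a fricative (sonority 3).
Coda profile 7-4-3 — falls from the nucleus.

no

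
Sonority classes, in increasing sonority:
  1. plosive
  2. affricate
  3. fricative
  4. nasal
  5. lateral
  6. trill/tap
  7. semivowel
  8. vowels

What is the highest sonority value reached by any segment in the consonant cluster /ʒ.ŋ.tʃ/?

/ʒ/ is a fricative (sonority 3).
/ŋ/ is a nasal (sonority 4).
/tʃ/ is an affricate (sonority 2).
The maximum is 4.

4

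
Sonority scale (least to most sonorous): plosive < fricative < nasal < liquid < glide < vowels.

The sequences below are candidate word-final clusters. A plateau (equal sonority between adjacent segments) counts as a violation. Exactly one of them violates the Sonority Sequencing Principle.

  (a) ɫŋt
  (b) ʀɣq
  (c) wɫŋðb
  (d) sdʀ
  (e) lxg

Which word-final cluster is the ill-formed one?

(a) ɫŋt: profile 4-3-1 — obeys.
(b) ʀɣq: profile 4-2-1 — obeys.
(c) wɫŋðb: profile 5-4-3-2-1 — obeys.
(d) sdʀ: profile 2-1-4 — violates.
(e) lxg: profile 4-2-1 — obeys.

d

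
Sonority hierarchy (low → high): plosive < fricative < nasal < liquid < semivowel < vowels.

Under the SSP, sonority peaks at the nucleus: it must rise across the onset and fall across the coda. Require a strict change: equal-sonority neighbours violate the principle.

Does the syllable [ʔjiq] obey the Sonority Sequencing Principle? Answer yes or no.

yes

Onset: /ʔ/ is a plosive (sonority 1), /j/ is a semivowel (sonority 5); then the nucleus /i/ (sonority 6).
Onset profile 1-5-6 — rises to the nucleus.
Coda: /q/ is a plosive (sonority 1).
Coda profile 6-1 — falls from the nucleus.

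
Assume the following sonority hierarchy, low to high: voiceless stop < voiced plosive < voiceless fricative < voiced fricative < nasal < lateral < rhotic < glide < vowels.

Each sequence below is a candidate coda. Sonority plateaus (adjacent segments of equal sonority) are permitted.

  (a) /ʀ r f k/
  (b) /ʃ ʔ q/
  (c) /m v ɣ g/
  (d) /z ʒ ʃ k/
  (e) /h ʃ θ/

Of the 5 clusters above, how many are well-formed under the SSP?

(a) /ʀ r f k/: profile 7-7-3-1 — obeys.
(b) /ʃ ʔ q/: profile 3-1-1 — obeys.
(c) /m v ɣ g/: profile 5-4-4-2 — obeys.
(d) /z ʒ ʃ k/: profile 4-4-3-1 — obeys.
(e) /h ʃ θ/: profile 3-3-3 — obeys.

5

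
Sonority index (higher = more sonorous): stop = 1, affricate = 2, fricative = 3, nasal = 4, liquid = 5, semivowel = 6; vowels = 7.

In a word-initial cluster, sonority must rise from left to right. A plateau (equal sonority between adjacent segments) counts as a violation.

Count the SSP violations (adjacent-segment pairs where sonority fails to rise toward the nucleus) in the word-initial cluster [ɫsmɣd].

/ɫ/ is a liquid (sonority 5).
/s/ is a fricative (sonority 3).
/m/ is a nasal (sonority 4).
/ɣ/ is a fricative (sonority 3).
/d/ is a stop (sonority 1).
/ɫ/→/s/: 5→3 (does not rise) — violation.
/s/→/m/: 3→4 (rises) — ok.
/m/→/ɣ/: 4→3 (does not rise) — violation.
/ɣ/→/d/: 3→1 (does not rise) — violation.

3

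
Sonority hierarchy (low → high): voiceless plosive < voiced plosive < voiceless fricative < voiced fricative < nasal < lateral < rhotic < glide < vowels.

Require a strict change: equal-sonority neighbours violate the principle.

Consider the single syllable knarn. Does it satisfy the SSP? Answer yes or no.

yes

Onset: /k/ is a voiceless plosive (sonority 1), /n/ is a nasal (sonority 5); then the nucleus /a/ (sonority 9).
Onset profile 1-5-9 — rises to the nucleus.
Coda: /r/ is a rhotic (sonority 7), /n/ is a nasal (sonority 5).
Coda profile 9-7-5 — falls from the nucleus.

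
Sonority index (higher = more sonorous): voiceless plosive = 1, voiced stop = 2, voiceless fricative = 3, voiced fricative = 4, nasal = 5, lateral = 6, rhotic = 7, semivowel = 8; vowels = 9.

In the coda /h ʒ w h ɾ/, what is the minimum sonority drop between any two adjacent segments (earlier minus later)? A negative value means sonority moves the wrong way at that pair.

/h/: voiceless fricative = 3.
/ʒ/: voiced fricative = 4.
/w/: semivowel = 8.
/h/: voiceless fricative = 3.
/ɾ/: rhotic = 7.
/h/→/ʒ/: change -1.
/ʒ/→/w/: change -4.
/w/→/h/: change +5.
/h/→/ɾ/: change -4.
Minimum = -4.

-4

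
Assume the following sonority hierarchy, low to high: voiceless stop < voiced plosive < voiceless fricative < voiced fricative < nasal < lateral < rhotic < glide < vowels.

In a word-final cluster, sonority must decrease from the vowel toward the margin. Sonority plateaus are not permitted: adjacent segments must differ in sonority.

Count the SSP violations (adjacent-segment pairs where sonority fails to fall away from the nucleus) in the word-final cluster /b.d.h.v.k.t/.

4

/b/: voiced plosive = 2.
/d/: voiced plosive = 2.
/h/: voiceless fricative = 3.
/v/: voiced fricative = 4.
/k/: voiceless stop = 1.
/t/: voiceless stop = 1.
/b/→/d/: 2→2 (plateau) — violation.
/d/→/h/: 2→3 (does not fall) — violation.
/h/→/v/: 3→4 (does not fall) — violation.
/v/→/k/: 4→1 (falls) — ok.
/k/→/t/: 1→1 (plateau) — violation.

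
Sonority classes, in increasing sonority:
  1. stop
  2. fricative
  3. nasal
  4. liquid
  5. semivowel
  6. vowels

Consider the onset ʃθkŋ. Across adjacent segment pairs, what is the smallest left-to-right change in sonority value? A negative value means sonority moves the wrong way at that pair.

-1

/ʃ/ — fricative, sonority 2.
/θ/ — fricative, sonority 2.
/k/ — stop, sonority 1.
/ŋ/ — nasal, sonority 3.
/ʃ/→/θ/: change +0.
/θ/→/k/: change -1.
/k/→/ŋ/: change +2.
Minimum = -1.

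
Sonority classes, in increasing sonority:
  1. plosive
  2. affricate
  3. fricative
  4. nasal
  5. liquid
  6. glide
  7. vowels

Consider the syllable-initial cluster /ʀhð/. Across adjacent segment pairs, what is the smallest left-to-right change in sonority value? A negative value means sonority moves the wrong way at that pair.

/ʀ/ is a liquid (sonority 5).
/h/ is a fricative (sonority 3).
/ð/ is a fricative (sonority 3).
/ʀ/→/h/: change -2.
/h/→/ð/: change +0.
Minimum = -2.

-2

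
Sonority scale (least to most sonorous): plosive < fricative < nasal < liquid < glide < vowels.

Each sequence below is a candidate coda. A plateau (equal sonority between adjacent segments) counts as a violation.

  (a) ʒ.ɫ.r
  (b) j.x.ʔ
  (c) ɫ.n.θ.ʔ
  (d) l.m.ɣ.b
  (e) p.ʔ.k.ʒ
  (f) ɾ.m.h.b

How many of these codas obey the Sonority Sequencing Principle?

4

(a) ʒ.ɫ.r: profile 2-4-4 — violates.
(b) j.x.ʔ: profile 5-2-1 — obeys.
(c) ɫ.n.θ.ʔ: profile 4-3-2-1 — obeys.
(d) l.m.ɣ.b: profile 4-3-2-1 — obeys.
(e) p.ʔ.k.ʒ: profile 1-1-1-2 — violates.
(f) ɾ.m.h.b: profile 4-3-2-1 — obeys.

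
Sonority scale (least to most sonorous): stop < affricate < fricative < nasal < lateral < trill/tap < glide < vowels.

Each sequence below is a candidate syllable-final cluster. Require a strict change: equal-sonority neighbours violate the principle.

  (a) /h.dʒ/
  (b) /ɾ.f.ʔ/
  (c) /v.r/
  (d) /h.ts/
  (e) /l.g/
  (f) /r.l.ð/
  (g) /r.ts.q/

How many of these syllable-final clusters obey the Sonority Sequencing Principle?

6

(a) /h.dʒ/: profile 3-2 — obeys.
(b) /ɾ.f.ʔ/: profile 6-3-1 — obeys.
(c) /v.r/: profile 3-6 — violates.
(d) /h.ts/: profile 3-2 — obeys.
(e) /l.g/: profile 5-1 — obeys.
(f) /r.l.ð/: profile 6-5-3 — obeys.
(g) /r.ts.q/: profile 6-2-1 — obeys.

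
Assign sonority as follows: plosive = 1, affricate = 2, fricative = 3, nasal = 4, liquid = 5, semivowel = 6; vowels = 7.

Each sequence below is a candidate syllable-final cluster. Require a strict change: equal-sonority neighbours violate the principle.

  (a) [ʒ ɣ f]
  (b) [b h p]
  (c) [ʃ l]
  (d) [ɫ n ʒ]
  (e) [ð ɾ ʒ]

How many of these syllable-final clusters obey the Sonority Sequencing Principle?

(a) [ʒ ɣ f]: profile 3-3-3 — violates.
(b) [b h p]: profile 1-3-1 — violates.
(c) [ʃ l]: profile 3-5 — violates.
(d) [ɫ n ʒ]: profile 5-4-3 — obeys.
(e) [ð ɾ ʒ]: profile 3-5-3 — violates.

1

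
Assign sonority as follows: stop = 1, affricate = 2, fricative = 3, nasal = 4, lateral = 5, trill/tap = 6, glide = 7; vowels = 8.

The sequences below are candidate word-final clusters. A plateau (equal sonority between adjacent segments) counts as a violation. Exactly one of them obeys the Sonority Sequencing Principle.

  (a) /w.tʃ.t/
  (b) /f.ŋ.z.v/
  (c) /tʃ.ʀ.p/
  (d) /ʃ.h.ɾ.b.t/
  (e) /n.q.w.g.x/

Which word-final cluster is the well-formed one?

(a) sonority 7-2-1: well-formed.
(b) sonority 3-4-3-3: ill-formed.
(c) sonority 2-6-1: ill-formed.
(d) sonority 3-3-6-1-1: ill-formed.
(e) sonority 4-1-7-1-3: ill-formed.

a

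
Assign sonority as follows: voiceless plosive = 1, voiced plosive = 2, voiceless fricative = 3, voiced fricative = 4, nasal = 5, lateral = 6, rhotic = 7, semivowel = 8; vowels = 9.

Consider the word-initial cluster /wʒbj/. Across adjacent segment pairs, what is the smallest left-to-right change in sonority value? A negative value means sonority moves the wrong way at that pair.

/w/ — semivowel, sonority 8.
/ʒ/ — voiced fricative, sonority 4.
/b/ — voiced plosive, sonority 2.
/j/ — semivowel, sonority 8.
/w/→/ʒ/: change -4.
/ʒ/→/b/: change -2.
/b/→/j/: change +6.
Minimum = -4.

-4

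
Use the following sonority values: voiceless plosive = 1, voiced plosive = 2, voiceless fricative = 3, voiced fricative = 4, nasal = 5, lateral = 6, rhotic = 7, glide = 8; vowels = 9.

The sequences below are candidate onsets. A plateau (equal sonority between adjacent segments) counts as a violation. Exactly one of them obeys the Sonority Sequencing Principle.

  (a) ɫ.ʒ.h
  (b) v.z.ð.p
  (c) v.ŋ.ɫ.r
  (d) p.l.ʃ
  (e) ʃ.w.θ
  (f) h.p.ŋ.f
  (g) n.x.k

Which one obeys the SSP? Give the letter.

(a) sonority 6-4-3: ill-formed.
(b) sonority 4-4-4-1: ill-formed.
(c) sonority 4-5-6-7: well-formed.
(d) sonority 1-6-3: ill-formed.
(e) sonority 3-8-3: ill-formed.
(f) sonority 3-1-5-3: ill-formed.
(g) sonority 5-3-1: ill-formed.

c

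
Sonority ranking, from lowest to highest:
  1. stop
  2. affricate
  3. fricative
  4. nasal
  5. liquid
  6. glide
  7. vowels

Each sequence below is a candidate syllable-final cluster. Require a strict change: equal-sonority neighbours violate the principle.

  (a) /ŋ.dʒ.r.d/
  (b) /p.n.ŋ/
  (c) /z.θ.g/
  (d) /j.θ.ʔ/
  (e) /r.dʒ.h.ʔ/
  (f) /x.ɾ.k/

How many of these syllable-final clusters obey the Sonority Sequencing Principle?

1

(a) sonority 4-2-5-1: ill-formed.
(b) sonority 1-4-4: ill-formed.
(c) sonority 3-3-1: ill-formed.
(d) sonority 6-3-1: well-formed.
(e) sonority 5-2-3-1: ill-formed.
(f) sonority 3-5-1: ill-formed.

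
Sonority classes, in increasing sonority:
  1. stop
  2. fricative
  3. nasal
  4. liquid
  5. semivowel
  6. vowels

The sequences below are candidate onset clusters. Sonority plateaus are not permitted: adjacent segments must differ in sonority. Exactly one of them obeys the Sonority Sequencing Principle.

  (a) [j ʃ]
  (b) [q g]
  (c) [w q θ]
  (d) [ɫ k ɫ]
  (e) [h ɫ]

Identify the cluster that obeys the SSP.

(a) [j ʃ]: profile 5-2 — violates.
(b) [q g]: profile 1-1 — violates.
(c) [w q θ]: profile 5-1-2 — violates.
(d) [ɫ k ɫ]: profile 4-1-4 — violates.
(e) [h ɫ]: profile 2-4 — obeys.

e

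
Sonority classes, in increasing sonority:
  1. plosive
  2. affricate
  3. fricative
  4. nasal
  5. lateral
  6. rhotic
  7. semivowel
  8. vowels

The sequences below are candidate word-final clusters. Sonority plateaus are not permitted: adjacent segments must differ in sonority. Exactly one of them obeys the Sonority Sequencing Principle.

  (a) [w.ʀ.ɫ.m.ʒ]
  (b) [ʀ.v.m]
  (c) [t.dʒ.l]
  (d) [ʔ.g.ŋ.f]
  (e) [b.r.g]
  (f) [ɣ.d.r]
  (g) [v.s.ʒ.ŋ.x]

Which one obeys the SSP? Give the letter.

a

(a) 7-6-5-4-3 → obeys
(b) 6-3-4 → violates
(c) 1-2-5 → violates
(d) 1-1-4-3 → violates
(e) 1-6-1 → violates
(f) 3-1-6 → violates
(g) 3-3-3-4-3 → violates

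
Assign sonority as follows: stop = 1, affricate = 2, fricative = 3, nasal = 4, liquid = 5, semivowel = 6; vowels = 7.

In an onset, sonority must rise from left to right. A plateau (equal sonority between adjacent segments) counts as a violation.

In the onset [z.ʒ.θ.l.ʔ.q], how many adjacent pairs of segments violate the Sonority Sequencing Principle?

4

/z/: fricative = 3.
/ʒ/: fricative = 3.
/θ/: fricative = 3.
/l/: liquid = 5.
/ʔ/: stop = 1.
/q/: stop = 1.
/z/→/ʒ/: 3→3 (plateau) — violation.
/ʒ/→/θ/: 3→3 (plateau) — violation.
/θ/→/l/: 3→5 (rises) — ok.
/l/→/ʔ/: 5→1 (does not rise) — violation.
/ʔ/→/q/: 1→1 (plateau) — violation.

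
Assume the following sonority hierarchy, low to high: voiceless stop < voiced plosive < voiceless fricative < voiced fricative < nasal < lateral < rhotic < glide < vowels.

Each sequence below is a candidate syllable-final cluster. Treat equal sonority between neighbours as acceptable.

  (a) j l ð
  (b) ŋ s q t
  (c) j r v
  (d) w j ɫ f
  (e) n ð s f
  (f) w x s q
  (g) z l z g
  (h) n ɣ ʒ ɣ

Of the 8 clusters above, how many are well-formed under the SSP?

(a) sonority 8-6-4: well-formed.
(b) sonority 5-3-1-1: well-formed.
(c) sonority 8-7-4: well-formed.
(d) sonority 8-8-6-3: well-formed.
(e) sonority 5-4-3-3: well-formed.
(f) sonority 8-3-3-1: well-formed.
(g) sonority 4-6-4-2: ill-formed.
(h) sonority 5-4-4-4: well-formed.

7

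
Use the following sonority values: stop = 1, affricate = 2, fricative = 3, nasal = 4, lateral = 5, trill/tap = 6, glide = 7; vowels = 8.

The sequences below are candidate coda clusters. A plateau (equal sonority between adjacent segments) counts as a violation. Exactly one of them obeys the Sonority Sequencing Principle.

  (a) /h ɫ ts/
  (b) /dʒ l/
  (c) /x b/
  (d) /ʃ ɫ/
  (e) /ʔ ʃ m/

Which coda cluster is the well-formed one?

c

(a) 3-5-2 → violates
(b) 2-5 → violates
(c) 3-1 → obeys
(d) 3-5 → violates
(e) 1-3-4 → violates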